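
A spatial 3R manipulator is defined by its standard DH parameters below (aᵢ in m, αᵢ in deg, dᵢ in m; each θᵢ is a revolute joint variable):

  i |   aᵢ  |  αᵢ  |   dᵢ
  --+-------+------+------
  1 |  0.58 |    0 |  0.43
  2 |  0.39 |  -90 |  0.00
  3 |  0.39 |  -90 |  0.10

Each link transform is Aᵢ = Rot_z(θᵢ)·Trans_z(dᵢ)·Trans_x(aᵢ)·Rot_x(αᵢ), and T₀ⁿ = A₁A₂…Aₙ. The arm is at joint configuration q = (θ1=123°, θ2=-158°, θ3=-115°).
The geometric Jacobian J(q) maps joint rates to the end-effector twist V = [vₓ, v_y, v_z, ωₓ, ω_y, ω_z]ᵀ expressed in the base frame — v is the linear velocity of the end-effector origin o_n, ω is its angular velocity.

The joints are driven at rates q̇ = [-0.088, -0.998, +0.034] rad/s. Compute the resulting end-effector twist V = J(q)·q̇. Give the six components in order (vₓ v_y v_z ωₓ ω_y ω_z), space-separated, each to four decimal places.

0.0013 -0.2417 0.0056 0.0195 0.0279 -1.0860

o_n = [-0.0741, 0.4392, 0.7835]
J₁: ẑ×o_n = [-0.4392, -0.0741, 0.0000], ω = ẑ
J2: z=[0.0000, 0.0000, 1.0000] o=[-0.3159, 0.4864, 0.4300] → [0.0472, 0.2418, -0.0000, 0.0000, 0.0000, 1.0000]
J3: z=[0.5736, 0.8192, 0.0000] o=[0.0036, 0.2627, 0.4300] → [0.2895, -0.2027, 0.1648, 0.5736, 0.8192, 0.0000]
V = J·q̇ = [0.0013, -0.2417, 0.0056, 0.0195, 0.0279, -1.0860]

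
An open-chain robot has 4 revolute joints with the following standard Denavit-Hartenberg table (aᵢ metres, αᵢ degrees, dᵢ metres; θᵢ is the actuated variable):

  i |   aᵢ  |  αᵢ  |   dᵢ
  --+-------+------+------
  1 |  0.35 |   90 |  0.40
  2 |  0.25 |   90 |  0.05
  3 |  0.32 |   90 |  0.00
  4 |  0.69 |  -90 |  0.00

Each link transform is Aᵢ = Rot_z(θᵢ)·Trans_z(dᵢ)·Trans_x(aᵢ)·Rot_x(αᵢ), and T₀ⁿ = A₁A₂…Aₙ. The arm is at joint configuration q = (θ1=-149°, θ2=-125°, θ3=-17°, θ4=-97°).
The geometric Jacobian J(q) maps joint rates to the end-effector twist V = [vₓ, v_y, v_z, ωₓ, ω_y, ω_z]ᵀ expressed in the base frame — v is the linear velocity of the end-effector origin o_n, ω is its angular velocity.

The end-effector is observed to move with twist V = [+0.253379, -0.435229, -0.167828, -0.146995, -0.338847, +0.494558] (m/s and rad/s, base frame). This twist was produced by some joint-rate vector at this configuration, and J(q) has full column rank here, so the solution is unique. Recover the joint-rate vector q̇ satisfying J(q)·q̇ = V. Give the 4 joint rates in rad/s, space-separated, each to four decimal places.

0.5640 0.1630 -0.2860 0.3950

o_n = [-0.5373, -0.3450, -0.3824]
J₁: ẑ×o_n = [0.3450, -0.5373, 0.0000], ω = ẑ
J2: z=[-0.5150, 0.8572, 0.0000] o=[-0.3000, -0.1803, 0.4000] → [-0.6707, -0.4030, 0.2882, -0.5150, 0.8572, 0.0000]
J3: z=[0.7022, 0.4219, 0.5736] o=[-0.2028, -0.0636, 0.1952] → [-0.0823, 0.2138, -0.0565, 0.7022, 0.4219, 0.5736]
J4: z=[0.3488, -0.9061, 0.2395] o=[-0.0042, -0.0533, -0.0555] → [0.3661, -0.0136, -0.5847, 0.3488, -0.9061, 0.2395]
q̇ = J⁺·V = [0.5640, 0.1630, -0.2860, 0.3950]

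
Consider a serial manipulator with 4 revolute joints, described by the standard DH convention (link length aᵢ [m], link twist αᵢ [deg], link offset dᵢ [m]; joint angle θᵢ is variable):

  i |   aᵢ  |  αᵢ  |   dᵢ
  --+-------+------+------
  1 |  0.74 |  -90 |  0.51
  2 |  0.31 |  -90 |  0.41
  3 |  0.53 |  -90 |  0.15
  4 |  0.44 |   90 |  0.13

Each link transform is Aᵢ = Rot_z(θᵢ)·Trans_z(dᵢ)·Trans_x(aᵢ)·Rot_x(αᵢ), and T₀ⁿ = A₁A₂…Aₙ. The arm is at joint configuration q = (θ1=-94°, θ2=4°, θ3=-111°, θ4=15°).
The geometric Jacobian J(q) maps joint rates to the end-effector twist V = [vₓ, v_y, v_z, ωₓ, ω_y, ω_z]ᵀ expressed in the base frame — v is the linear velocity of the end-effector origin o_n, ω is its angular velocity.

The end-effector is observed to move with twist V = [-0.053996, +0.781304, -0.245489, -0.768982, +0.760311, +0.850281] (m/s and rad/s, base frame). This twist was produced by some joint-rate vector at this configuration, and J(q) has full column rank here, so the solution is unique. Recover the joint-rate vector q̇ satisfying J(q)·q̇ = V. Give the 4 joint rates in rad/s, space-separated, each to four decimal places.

o_n = [1.2872, -0.9184, 0.4678]
J₁: ẑ×o_n = [0.9184, 1.2872, -0.0000], ω = ẑ
J2: z=[0.9976, -0.0698, 0.0000] o=[-0.0516, -0.7382, 0.5100] → [0.0029, 0.0421, -0.0864, 0.9976, -0.0698, 0.0000]
J3: z=[0.0049, 0.0696, -0.9976] o=[0.3358, -1.0753, 0.4884] → [0.1551, -0.9490, -0.0654, 0.0049, 0.0696, -0.9976]
J4: z=[0.2925, -0.9540, -0.0651] o=[0.8433, -0.9104, 0.3520] → [-0.1110, -0.0628, 0.4211, 0.2925, -0.9540, -0.0651]
q̇ = J⁺·V = [-0.0180, -0.5270, -0.8170, -0.8180]

-0.0180 -0.5270 -0.8170 -0.8180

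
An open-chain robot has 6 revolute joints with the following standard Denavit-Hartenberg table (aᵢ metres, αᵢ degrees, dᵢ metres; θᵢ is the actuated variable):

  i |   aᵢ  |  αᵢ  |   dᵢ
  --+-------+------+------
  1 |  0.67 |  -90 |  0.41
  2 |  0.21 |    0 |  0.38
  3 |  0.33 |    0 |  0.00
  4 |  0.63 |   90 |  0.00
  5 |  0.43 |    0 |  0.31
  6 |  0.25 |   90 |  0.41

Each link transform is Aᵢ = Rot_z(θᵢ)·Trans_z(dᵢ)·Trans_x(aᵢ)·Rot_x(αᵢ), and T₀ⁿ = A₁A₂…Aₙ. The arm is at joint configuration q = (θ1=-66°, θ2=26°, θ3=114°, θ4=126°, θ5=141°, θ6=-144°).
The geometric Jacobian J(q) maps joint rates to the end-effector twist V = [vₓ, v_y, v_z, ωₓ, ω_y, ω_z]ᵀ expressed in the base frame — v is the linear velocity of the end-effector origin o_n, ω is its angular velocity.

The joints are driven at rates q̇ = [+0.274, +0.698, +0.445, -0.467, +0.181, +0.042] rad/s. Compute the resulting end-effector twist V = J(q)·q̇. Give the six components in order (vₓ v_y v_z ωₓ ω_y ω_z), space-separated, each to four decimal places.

-0.1007 0.1131 0.6225 0.5271 0.4782 0.2584

o_n = [0.5213, 0.3967, 0.5998]
J₁: ẑ×o_n = [-0.3967, 0.5213, 0.0000], ω = ẑ
J2: z=[0.9135, 0.4067, 0.0000] o=[0.2725, -0.6121, 0.4100] → [0.0772, -0.1733, 0.8203, 0.9135, 0.4067, 0.0000]
J3: z=[0.9135, 0.4067, 0.0000] o=[0.6964, -0.6299, 0.3179] → [0.1146, -0.2574, 1.0091, 0.9135, 0.4067, 0.0000]
J4: z=[0.9135, 0.4067, 0.0000] o=[0.5936, -0.3990, 0.1058] → [0.2009, -0.4512, 0.7563, 0.9135, 0.4067, 0.0000]
J5: z=[-0.4057, 0.9113, -0.0698] o=[0.5757, -0.3589, 0.7343] → [-0.0699, -0.0508, -0.2569, -0.4057, 0.9113, -0.0698]
J6: z=[-0.4057, 0.9113, -0.0698] o=[0.7066, 0.0124, 0.3793] → [0.2277, 0.1024, 0.0131, -0.4057, 0.9113, -0.0698]
V = J·q̇ = [-0.1007, 0.1131, 0.6225, 0.5271, 0.4782, 0.2584]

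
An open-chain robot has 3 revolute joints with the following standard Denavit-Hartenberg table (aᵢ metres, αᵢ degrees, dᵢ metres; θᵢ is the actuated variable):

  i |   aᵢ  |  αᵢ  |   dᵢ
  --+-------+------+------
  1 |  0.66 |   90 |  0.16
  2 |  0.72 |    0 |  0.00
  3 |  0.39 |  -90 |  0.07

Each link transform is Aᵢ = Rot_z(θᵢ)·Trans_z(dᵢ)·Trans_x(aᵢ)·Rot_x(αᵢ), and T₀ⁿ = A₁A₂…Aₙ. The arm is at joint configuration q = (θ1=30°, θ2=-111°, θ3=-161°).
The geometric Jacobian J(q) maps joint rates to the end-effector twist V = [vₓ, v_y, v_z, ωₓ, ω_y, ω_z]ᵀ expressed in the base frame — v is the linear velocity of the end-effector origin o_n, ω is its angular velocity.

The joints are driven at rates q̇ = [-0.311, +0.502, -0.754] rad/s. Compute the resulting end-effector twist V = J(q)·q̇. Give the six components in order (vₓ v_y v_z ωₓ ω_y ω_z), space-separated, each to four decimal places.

0.4231 0.0950 -0.1330 -0.1260 0.2182 -0.3110

o_n = [0.3949, 0.1472, -0.1224]
J₁: ẑ×o_n = [-0.1472, 0.3949, 0.0000], ω = ẑ
J2: z=[0.5000, -0.8660, 0.0000] o=[0.5716, 0.3300, 0.1600] → [0.2446, 0.1412, -0.2444, 0.5000, -0.8660, 0.0000]
J3: z=[0.5000, -0.8660, 0.0000] o=[0.3481, 0.2010, -0.5122] → [-0.3375, -0.1949, 0.0136, 0.5000, -0.8660, 0.0000]
V = J·q̇ = [0.4231, 0.0950, -0.1330, -0.1260, 0.2182, -0.3110]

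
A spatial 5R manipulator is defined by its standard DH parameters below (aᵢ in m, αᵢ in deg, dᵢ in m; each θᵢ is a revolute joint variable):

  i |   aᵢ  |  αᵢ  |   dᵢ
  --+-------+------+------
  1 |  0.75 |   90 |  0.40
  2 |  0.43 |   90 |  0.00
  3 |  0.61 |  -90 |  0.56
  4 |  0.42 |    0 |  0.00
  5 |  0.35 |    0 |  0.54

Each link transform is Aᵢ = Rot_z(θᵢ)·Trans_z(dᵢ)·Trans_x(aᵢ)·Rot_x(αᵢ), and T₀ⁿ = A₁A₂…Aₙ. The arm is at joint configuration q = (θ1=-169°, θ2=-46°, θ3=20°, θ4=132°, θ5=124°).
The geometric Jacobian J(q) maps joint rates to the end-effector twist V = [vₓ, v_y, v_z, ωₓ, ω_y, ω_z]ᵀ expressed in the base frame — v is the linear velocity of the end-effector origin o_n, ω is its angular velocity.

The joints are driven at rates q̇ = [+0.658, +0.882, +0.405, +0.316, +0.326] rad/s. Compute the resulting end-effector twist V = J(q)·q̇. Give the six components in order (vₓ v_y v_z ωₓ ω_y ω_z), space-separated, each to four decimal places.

-0.7717 -0.5305 -0.0898 0.1523 1.5427 0.5346

o_n = [-0.7580, 0.4547, -0.3497]
J₁: ẑ×o_n = [-0.4547, -0.7580, 0.0000], ω = ẑ
J2: z=[-0.1908, 0.9816, 0.0000] o=[-0.7362, -0.1431, 0.4000] → [-0.7359, -0.1430, -0.0927, -0.1908, 0.9816, 0.0000]
J3: z=[0.7061, 0.1373, -0.6947] o=[-1.0294, -0.2001, 0.0907] → [0.3944, 0.1224, 0.4251, 0.7061, 0.1373, -0.6947]
J4: z=[0.0539, 0.9678, 0.2460] o=[-1.0647, 0.0056, -0.7107] → [0.2388, 0.0560, -0.2726, 0.0539, 0.9678, 0.2460]
J5: z=[0.0539, 0.9678, 0.2460] o=[-1.0867, -0.0966, -0.3039] → [-0.1800, 0.0833, -0.2884, 0.0539, 0.9678, 0.2460]
V = J·q̇ = [-0.7717, -0.5305, -0.0898, 0.1523, 1.5427, 0.5346]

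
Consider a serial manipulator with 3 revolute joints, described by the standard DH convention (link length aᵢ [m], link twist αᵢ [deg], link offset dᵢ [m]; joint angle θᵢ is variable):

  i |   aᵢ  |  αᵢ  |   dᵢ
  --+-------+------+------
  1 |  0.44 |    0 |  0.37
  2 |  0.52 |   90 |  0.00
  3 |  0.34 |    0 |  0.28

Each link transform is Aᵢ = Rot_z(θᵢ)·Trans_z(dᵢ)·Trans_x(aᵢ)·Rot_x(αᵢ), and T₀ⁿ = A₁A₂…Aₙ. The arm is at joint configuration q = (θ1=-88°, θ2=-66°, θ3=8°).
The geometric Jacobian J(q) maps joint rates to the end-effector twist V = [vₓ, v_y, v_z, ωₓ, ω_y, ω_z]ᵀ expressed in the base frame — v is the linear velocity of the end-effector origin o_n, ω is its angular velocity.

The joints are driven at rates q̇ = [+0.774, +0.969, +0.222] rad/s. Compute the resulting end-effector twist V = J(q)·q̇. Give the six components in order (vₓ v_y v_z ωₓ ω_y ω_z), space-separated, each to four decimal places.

o_n = [-0.8774, -0.5636, 0.4173]
J₁: ẑ×o_n = [0.5636, -0.8774, 0.0000], ω = ẑ
J2: z=[0.0000, 0.0000, 1.0000] o=[0.0154, -0.4397, 0.3700] → [0.1239, -0.8927, 0.0000, 0.0000, 0.0000, 1.0000]
J3: z=[-0.4384, 0.8988, 0.0000] o=[-0.4520, -0.6677, 0.3700] → [0.0425, 0.0207, 0.3367, -0.4384, 0.8988, 0.0000]
V = J·q̇ = [0.5657, -1.5395, 0.0747, -0.0973, 0.1995, 1.7430]

0.5657 -1.5395 0.0747 -0.0973 0.1995 1.7430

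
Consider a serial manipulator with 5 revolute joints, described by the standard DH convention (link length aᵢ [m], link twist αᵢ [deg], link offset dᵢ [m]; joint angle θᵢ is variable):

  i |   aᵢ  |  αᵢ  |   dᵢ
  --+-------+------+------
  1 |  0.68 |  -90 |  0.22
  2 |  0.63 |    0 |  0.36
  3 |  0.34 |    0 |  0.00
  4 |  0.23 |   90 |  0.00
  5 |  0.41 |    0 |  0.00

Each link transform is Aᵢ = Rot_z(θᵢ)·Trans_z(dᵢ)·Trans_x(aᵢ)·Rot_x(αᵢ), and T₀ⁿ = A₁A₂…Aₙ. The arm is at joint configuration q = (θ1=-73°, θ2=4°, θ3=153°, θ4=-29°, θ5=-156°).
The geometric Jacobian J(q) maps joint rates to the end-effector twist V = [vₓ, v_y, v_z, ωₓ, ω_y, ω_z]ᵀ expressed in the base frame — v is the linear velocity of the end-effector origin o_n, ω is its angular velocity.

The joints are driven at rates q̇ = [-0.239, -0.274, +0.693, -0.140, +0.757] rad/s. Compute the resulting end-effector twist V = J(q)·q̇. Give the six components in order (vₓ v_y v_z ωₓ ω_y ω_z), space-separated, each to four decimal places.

o_n = [0.5019, -0.9806, 0.1571]
J₁: ẑ×o_n = [0.9806, 0.5019, -0.0000], ω = ẑ
J2: z=[0.9563, 0.2924, 0.0000] o=[0.1988, -0.6503, 0.2200] → [-0.0184, 0.0601, -0.4045, 0.9563, 0.2924, 0.0000]
J3: z=[0.9563, 0.2924, 0.0000] o=[0.7268, -1.1460, 0.1761] → [-0.0055, 0.0181, 0.2240, 0.9563, 0.2924, 0.0000]
J4: z=[0.9563, 0.2924, 0.0000] o=[0.6353, -0.8467, 0.0432] → [0.0333, -0.1089, -0.0890, 0.9563, 0.2924, 0.0000]
J5: z=[0.2304, -0.7536, -0.6157] o=[0.5939, -0.7113, -0.1380] → [-0.3882, -0.0113, -0.1314, 0.2304, -0.7536, -0.6157]
V = J·q̇ = [-0.5317, -0.1172, 0.1790, 0.4412, -0.4889, -0.7051]

-0.5317 -0.1172 0.1790 0.4412 -0.4889 -0.7051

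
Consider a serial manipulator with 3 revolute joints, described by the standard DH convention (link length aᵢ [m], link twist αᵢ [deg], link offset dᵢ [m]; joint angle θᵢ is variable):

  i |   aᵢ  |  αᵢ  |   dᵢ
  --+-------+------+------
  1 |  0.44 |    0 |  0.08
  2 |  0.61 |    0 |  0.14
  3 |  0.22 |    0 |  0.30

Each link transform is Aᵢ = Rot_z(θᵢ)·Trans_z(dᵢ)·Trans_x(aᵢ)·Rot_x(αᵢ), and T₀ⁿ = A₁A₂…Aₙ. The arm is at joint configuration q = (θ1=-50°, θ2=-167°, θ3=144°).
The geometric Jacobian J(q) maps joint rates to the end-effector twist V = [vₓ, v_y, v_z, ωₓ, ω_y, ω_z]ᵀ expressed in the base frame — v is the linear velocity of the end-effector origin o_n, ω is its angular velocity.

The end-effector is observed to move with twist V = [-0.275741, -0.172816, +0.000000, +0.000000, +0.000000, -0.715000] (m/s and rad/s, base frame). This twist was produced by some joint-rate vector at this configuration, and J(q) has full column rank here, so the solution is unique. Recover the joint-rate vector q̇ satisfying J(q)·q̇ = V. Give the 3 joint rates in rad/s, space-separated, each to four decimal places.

o_n = [-0.1400, -0.1803, 0.5200]
J₁: ẑ×o_n = [0.1803, -0.1400, 0.0000], ω = ẑ
J2: z=[0.0000, 0.0000, 1.0000] o=[0.2828, -0.3371, 0.0800] → [-0.1567, -0.4228, 0.0000, 0.0000, 0.0000, 1.0000]
J3: z=[0.0000, 0.0000, 1.0000] o=[-0.2043, 0.0300, 0.2200] → [0.2104, 0.0643, -0.0000, 0.0000, 0.0000, 1.0000]
q̇ = J⁺·V = [-0.2400, 0.3610, -0.8360]

-0.2400 0.3610 -0.8360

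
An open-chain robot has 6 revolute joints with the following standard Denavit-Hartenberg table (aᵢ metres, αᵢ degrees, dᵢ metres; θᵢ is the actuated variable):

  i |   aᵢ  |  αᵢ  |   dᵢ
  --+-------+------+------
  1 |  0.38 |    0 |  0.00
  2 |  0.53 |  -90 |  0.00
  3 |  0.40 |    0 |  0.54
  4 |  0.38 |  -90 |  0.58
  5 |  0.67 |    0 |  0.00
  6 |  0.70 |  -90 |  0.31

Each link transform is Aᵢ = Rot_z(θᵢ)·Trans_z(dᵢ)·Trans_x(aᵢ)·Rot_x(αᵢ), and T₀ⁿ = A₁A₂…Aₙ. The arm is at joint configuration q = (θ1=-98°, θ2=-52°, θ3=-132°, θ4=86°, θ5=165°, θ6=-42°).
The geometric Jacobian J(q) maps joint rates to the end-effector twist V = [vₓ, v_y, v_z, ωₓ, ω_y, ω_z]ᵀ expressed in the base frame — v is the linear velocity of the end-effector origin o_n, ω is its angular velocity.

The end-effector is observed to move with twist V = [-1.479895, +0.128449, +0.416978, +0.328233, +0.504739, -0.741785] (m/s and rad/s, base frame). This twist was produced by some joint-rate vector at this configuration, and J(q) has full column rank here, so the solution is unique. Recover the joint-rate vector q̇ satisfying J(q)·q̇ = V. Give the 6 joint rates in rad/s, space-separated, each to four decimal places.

o_n = [0.0966, -0.7051, -0.3845]
J₁: ẑ×o_n = [0.7051, 0.0966, -0.0000], ω = ẑ
J2: z=[0.0000, 0.0000, 1.0000] o=[-0.0529, -0.3763, 0.0000] → [0.3288, 0.1495, -0.0000, 0.0000, 0.0000, 1.0000]
J3: z=[0.5000, -0.8660, 0.0000] o=[-0.5119, -0.6413, 0.0000] → [0.3330, 0.1923, 0.4951, 0.5000, -0.8660, 0.0000]
J4: z=[0.5000, -0.8660, 0.0000] o=[-0.0101, -0.9751, 0.2973] → [0.5904, 0.3409, 0.2274, 0.5000, -0.8660, 0.0000]
J5: z=[-0.6230, -0.3597, -0.6947] o=[0.0513, -1.6094, 0.5706] → [0.9717, -0.6265, -0.5470, -0.6230, -0.3597, -0.6947]
J6: z=[-0.6230, -0.3597, -0.6947] o=[0.3539, -1.2345, 0.1051] → [0.5438, -0.1263, -0.4223, -0.6230, -0.3597, -0.6947]
q̇ = J⁺·V = [-0.3480, -0.9120, 0.2950, -0.5680, -0.6820, -0.0640]

-0.3480 -0.9120 0.2950 -0.5680 -0.6820 -0.0640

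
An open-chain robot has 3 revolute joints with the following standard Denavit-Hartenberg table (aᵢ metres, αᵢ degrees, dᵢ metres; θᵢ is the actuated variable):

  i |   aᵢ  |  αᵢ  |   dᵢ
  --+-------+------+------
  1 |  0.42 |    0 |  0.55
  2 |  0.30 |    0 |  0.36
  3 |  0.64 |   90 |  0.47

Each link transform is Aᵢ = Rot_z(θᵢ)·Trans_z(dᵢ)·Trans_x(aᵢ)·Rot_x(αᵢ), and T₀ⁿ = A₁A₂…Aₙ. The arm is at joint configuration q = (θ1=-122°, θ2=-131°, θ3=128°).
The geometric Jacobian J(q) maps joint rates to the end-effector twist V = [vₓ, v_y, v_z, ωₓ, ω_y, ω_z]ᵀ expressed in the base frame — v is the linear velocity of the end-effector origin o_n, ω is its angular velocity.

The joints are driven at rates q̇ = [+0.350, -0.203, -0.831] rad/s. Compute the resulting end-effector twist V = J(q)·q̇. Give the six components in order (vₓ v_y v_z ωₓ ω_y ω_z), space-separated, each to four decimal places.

o_n = [-0.6774, -0.5935, 1.3800]
J₁: ẑ×o_n = [0.5935, -0.6774, 0.0000], ω = ẑ
J2: z=[0.0000, 0.0000, 1.0000] o=[-0.2226, -0.3562, 0.5500] → [0.2374, -0.4548, 0.0000, 0.0000, 0.0000, 1.0000]
J3: z=[0.0000, 0.0000, 1.0000] o=[-0.3103, -0.0693, 0.9100] → [0.5243, -0.3671, 0.0000, 0.0000, 0.0000, 1.0000]
V = J·q̇ = [-0.2761, 0.1603, 0.0000, 0.0000, 0.0000, -0.6840]

-0.2761 0.1603 0.0000 0.0000 0.0000 -0.6840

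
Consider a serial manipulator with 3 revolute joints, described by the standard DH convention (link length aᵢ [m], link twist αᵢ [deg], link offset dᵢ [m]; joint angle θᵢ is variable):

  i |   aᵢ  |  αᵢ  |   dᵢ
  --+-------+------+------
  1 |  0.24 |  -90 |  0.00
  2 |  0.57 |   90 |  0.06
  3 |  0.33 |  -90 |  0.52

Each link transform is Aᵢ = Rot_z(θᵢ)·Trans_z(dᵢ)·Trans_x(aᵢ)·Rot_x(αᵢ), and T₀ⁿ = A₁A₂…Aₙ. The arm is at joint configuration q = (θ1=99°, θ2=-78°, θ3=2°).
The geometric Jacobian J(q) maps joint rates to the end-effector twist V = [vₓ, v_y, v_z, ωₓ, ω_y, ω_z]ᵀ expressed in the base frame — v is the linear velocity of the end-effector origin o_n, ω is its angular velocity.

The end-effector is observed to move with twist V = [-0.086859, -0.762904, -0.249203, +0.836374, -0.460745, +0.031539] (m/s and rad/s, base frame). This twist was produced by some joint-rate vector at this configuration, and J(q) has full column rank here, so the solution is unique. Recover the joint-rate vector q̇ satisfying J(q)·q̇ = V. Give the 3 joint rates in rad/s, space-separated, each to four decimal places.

-0.0930 -0.7540 0.5990

o_n = [-0.0579, -0.0917, 0.9883]
J₁: ẑ×o_n = [0.0917, -0.0579, 0.0000], ω = ẑ
J2: z=[-0.9877, -0.1564, 0.0000] o=[-0.0375, 0.2370, 0.0000] → [-0.1546, 0.9761, 0.3216, -0.9877, -0.1564, 0.0000]
J3: z=[0.1530, -0.9661, 0.2079] o=[-0.1153, 0.3447, 0.5575] → [-0.3254, -0.0540, -0.0113, 0.1530, -0.9661, 0.2079]
q̇ = J⁺·V = [-0.0930, -0.7540, 0.5990]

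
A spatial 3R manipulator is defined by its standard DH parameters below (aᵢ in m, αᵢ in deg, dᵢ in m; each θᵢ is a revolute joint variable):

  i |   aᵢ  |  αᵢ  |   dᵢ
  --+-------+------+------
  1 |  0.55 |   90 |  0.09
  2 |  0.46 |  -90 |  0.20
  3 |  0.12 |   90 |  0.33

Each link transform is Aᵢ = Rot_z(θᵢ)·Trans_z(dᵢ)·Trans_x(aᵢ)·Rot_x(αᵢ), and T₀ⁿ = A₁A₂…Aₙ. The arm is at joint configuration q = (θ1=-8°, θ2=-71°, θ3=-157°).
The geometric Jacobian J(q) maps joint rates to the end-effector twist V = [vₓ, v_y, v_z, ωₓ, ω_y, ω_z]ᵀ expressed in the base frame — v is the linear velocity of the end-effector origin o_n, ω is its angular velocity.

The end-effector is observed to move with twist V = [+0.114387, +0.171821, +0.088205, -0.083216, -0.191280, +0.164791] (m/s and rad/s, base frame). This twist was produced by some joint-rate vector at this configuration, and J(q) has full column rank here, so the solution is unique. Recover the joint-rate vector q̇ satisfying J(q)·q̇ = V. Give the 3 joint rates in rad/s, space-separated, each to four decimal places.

0.1840 0.2010 -0.0590

o_n = [0.9320, -0.3803, -0.1331]
J₁: ẑ×o_n = [0.3803, 0.9320, -0.0000], ω = ẑ
J2: z=[-0.1392, -0.9903, 0.0000] o=[0.5446, -0.0765, 0.0900] → [0.2209, -0.0310, 0.4258, -0.1392, -0.9903, 0.0000]
J3: z=[0.9363, -0.1316, 0.3256] o=[0.6651, -0.2954, -0.3449] → [-0.0003, -0.1115, -0.0443, 0.9363, -0.1316, 0.3256]
q̇ = J⁺·V = [0.1840, 0.2010, -0.0590]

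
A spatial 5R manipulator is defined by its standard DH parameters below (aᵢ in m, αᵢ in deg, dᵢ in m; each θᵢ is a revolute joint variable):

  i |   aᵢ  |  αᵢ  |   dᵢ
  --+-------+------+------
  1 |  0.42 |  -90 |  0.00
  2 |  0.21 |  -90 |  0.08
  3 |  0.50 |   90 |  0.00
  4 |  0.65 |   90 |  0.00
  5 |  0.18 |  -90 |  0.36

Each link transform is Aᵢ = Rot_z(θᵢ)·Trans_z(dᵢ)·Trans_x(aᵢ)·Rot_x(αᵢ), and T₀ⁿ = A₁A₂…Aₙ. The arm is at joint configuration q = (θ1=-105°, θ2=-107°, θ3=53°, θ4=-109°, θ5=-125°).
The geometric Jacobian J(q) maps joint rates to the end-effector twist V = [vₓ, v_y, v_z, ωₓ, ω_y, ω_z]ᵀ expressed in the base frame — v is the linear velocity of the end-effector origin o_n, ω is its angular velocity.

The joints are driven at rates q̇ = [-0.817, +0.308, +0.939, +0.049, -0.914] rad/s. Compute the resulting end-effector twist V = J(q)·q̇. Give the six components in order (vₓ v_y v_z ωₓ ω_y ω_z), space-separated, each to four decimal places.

0.0917 -0.1048 0.1970 -0.4571 -0.3433 -0.0947

o_n = [0.0021, -0.0150, -0.0393]
J₁: ẑ×o_n = [0.0150, 0.0021, -0.0000], ω = ẑ
J2: z=[0.9659, -0.2588, 0.0000] o=[-0.1087, -0.4057, 0.0000] → [0.0102, 0.0379, 0.4060, 0.9659, -0.2588, 0.0000]
J3: z=[-0.2475, -0.9237, 0.2924] o=[-0.0155, -0.3671, 0.2008] → [0.1188, -0.0543, -0.0708, -0.2475, -0.9237, 0.2924]
J4: z=[0.6417, 0.0698, 0.7637] o=[-0.3785, -0.1788, 0.4886] → [-0.1619, 0.6294, 0.0785, 0.6417, 0.0698, 0.7637]
J5: z=[0.6058, -0.6569, -0.4490] o=[-0.0728, 0.3092, 0.1871] → [0.0031, 0.1035, -0.1472, 0.6058, -0.6569, -0.4490]
V = J·q̇ = [0.0917, -0.1048, 0.1970, -0.4571, -0.3433, -0.0947]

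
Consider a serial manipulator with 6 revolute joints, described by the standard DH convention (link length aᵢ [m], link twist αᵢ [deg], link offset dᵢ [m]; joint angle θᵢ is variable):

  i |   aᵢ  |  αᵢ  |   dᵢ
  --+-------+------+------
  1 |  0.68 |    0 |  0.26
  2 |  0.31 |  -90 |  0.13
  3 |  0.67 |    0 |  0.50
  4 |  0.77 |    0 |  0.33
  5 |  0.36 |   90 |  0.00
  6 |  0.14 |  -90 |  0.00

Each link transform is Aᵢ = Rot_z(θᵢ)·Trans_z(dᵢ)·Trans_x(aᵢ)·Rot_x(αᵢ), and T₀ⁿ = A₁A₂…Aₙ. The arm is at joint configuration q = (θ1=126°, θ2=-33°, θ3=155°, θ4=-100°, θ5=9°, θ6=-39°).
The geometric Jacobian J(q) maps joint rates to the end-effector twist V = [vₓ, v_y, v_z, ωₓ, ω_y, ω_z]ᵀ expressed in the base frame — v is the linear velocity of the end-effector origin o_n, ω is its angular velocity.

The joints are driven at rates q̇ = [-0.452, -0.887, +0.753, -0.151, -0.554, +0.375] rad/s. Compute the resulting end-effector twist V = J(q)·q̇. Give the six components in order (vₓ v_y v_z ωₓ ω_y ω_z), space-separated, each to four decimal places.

0.6552 0.5972 0.1518 -0.0656 0.3341 -1.1746

o_n = [-1.1589, 0.8608, -0.9453]
J₁: ẑ×o_n = [-0.8608, -1.1589, 0.0000], ω = ẑ
J2: z=[0.0000, 0.0000, 1.0000] o=[-0.3997, 0.5501, 0.2600] → [-0.3106, -0.7592, 0.0000, 0.0000, 0.0000, 1.0000]
J3: z=[-0.9986, -0.0523, 0.0000] o=[-0.4159, 0.8597, 0.3900] → [0.0699, -1.3334, -0.0399, -0.9986, -0.0523, 0.0000]
J4: z=[-0.9986, -0.0523, 0.0000] o=[-0.8835, 0.2271, 0.1068] → [0.0551, -1.0507, -0.6472, -0.9986, -0.0523, 0.0000]
J5: z=[-0.9986, -0.0523, 0.0000] o=[-1.2361, 0.6509, -0.5239] → [0.0221, -0.4208, -0.2055, -0.9986, -0.0523, 0.0000]
J6: z=[-0.0470, 0.8976, 0.4384] o=[-1.2444, 0.8085, -0.8475] → [-0.1107, 0.0329, -0.0792, -0.0470, 0.8976, 0.4384]
V = J·q̇ = [0.6552, 0.5972, 0.1518, -0.0656, 0.3341, -1.1746]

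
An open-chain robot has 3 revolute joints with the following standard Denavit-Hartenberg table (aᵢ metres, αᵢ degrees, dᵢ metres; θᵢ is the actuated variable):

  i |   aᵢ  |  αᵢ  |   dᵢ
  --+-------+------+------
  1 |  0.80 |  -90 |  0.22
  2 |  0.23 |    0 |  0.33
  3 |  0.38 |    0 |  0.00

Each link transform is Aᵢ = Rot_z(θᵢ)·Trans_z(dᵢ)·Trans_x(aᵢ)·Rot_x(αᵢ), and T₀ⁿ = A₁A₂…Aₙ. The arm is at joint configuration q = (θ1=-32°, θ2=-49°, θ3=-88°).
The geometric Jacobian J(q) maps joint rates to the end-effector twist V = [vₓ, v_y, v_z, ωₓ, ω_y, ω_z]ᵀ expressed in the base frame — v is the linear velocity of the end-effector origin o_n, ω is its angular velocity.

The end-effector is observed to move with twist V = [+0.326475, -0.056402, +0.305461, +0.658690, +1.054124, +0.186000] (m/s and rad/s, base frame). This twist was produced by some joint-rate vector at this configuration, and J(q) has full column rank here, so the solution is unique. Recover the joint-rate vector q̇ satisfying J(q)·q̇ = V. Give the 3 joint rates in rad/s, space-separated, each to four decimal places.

o_n = [0.7456, -0.0768, 0.6527]
J₁: ẑ×o_n = [0.0768, 0.7456, -0.0000], ω = ẑ
J2: z=[0.5299, 0.8480, 0.0000] o=[0.6784, -0.4239, 0.2200] → [0.3670, -0.2293, 0.1270, 0.5299, 0.8480, 0.0000]
J3: z=[0.5299, 0.8480, 0.0000] o=[0.9813, -0.2240, 0.3936] → [0.2198, -0.1373, 0.2779, 0.5299, 0.8480, 0.0000]
q̇ = J⁺·V = [0.1860, 0.2650, 0.9780]

0.1860 0.2650 0.9780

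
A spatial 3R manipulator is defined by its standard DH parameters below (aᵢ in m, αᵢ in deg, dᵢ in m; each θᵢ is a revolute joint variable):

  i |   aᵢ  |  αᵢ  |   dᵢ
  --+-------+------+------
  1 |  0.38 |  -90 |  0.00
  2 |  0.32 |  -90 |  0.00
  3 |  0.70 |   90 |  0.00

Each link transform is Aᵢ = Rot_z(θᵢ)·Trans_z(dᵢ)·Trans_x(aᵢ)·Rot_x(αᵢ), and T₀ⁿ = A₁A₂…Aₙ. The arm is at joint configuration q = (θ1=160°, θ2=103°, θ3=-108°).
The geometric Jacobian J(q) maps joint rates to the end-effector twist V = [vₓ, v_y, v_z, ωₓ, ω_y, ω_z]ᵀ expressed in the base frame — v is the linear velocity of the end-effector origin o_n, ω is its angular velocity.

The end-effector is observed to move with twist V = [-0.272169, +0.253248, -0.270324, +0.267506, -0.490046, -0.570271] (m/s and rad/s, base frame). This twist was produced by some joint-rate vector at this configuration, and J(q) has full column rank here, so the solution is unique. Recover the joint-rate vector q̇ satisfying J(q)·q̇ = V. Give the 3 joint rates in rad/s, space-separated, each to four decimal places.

-0.6670 0.3690 0.4300

o_n = [-0.5629, -0.5036, -0.1010]
J₁: ẑ×o_n = [0.5036, -0.5629, 0.0000], ω = ẑ
J2: z=[-0.3420, -0.9397, 0.0000] o=[-0.3571, 0.1300, 0.0000] → [0.0949, -0.0346, 0.0233, -0.3420, -0.9397, 0.0000]
J3: z=[0.9156, -0.3333, 0.2250] o=[-0.2894, 0.1053, -0.3118] → [0.0667, -0.2545, -0.6487, 0.9156, -0.3333, 0.2250]
q̇ = J⁺·V = [-0.6670, 0.3690, 0.4300]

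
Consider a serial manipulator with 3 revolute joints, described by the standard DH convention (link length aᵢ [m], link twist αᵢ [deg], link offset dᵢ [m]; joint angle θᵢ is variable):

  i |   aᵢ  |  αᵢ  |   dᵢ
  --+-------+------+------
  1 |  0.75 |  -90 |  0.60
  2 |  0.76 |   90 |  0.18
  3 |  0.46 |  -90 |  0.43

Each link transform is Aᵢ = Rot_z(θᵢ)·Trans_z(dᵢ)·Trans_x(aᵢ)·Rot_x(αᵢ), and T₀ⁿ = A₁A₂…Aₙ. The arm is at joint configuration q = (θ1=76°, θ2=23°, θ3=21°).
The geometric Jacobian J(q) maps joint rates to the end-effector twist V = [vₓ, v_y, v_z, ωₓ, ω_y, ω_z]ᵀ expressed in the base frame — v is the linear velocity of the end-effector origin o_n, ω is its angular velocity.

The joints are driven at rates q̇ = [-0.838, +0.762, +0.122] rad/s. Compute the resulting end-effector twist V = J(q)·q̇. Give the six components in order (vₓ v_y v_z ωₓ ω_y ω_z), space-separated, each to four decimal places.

1.6386 -0.1839 -0.9545 -0.7278 0.2306 -0.7257

o_n = [0.1524, 2.0365, 0.5311]
J₁: ẑ×o_n = [-2.0365, 0.1524, 0.0000], ω = ẑ
J2: z=[-0.9703, 0.2419, 0.0000] o=[0.1814, 0.7277, 0.6000] → [-0.0167, -0.0669, -1.2629, -0.9703, 0.2419, 0.0000]
J3: z=[0.0945, 0.3791, 0.9205] o=[0.1760, 1.4501, 0.3030] → [-0.4534, -0.0433, 0.0644, 0.0945, 0.3791, 0.9205]
V = J·q̇ = [1.6386, -0.1839, -0.9545, -0.7278, 0.2306, -0.7257]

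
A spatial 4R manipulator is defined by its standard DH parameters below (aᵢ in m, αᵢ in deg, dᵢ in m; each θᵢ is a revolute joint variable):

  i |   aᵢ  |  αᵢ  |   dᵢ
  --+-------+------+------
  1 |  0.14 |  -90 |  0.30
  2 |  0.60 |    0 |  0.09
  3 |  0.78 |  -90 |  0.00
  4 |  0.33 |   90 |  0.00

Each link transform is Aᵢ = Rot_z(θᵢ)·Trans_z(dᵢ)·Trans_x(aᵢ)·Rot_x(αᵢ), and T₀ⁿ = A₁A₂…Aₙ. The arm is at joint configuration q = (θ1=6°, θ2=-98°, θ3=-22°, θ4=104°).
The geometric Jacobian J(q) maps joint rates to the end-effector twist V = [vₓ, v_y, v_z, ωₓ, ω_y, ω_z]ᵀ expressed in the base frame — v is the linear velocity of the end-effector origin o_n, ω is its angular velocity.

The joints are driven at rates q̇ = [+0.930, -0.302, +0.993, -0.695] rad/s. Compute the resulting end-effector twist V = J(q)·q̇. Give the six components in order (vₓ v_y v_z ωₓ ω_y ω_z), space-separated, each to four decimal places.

o_n = [-0.2679, -0.2596, 1.5005]
J₁: ẑ×o_n = [0.2596, -0.2679, 0.0000], ω = ẑ
J2: z=[-0.1045, 0.9945, 0.0000] o=[0.1392, 0.0146, 0.3000] → [1.1939, 0.1255, 0.4336, -0.1045, 0.9945, 0.0000]
J3: z=[-0.1045, 0.9945, 0.0000] o=[0.0468, 0.0954, 0.8942] → [0.6030, 0.0634, 0.3501, -0.1045, 0.9945, 0.0000]
J4: z=[0.8613, 0.0905, 0.5000] o=[-0.3411, 0.0546, 1.5697] → [0.1509, 0.0961, -0.2773, 0.8613, 0.0905, 0.5000]
V = J·q̇ = [0.3748, -0.2909, 0.4094, -0.6708, 0.6243, 0.5825]

0.3748 -0.2909 0.4094 -0.6708 0.6243 0.5825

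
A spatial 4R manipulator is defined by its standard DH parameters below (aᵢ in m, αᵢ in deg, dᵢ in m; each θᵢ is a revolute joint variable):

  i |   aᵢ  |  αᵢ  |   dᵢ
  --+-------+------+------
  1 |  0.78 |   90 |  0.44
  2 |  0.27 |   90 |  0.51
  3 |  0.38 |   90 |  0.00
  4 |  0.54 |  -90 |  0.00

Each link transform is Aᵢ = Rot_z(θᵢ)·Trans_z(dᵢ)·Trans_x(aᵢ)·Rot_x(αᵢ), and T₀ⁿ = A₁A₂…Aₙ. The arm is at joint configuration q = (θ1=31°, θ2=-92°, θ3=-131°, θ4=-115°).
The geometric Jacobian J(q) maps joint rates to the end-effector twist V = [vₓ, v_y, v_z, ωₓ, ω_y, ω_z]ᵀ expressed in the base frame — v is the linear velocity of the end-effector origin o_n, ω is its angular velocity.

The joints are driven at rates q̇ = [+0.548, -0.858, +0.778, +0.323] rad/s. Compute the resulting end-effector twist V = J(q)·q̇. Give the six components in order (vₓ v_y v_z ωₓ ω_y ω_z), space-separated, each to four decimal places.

o_n = [1.2864, 0.3116, 0.2526]
J₁: ẑ×o_n = [-0.3116, 1.2864, 0.0000], ω = ẑ
J2: z=[0.5150, -0.8572, 0.0000] o=[0.6686, 0.4017, 0.4400] → [0.1606, 0.0965, 0.4832, 0.5150, -0.8572, 0.0000]
J3: z=[-0.8566, -0.5147, 0.0349] o=[0.9232, -0.0403, 0.1702] → [-0.0547, 0.0833, -0.1145, -0.8566, -0.5147, 0.0349]
J4: z=[0.3605, -0.5488, 0.7542] o=[0.7829, 0.2100, 0.4193] → [0.0149, 0.4398, 0.3129, 0.3605, -0.5488, 0.7542]
V = J·q̇ = [-0.3463, 0.8290, -0.4025, -0.9919, 0.1577, 0.8188]

-0.3463 0.8290 -0.4025 -0.9919 0.1577 0.8188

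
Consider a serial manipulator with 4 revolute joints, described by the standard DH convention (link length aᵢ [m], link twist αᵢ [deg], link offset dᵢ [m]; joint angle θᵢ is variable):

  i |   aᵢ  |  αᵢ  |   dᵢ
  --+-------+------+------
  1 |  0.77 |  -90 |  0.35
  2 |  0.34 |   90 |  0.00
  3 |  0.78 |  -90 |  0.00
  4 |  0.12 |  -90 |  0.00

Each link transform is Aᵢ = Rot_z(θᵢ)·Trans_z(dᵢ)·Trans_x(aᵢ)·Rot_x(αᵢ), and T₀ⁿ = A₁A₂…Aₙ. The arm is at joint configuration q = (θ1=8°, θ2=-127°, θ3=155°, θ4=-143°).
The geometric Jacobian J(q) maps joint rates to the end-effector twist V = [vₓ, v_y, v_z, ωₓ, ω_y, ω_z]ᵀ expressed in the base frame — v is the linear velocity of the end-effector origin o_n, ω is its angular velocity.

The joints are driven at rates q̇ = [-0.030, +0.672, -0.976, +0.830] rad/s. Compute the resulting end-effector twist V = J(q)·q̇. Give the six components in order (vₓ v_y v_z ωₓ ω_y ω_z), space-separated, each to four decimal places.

-0.4520 0.5465 0.0596 0.9921 0.0584 0.2772

o_n = [0.8321, 0.4089, 0.0829]
J₁: ẑ×o_n = [-0.4089, 0.8321, 0.0000], ω = ẑ
J2: z=[-0.1392, 0.9903, 0.0000] o=[0.7625, 0.1072, 0.3500] → [-0.2645, -0.0372, -0.1109, -0.1392, 0.9903, 0.0000]
J3: z=[-0.7909, -0.1111, -0.6018] o=[0.5599, 0.0787, 0.6215] → [0.2586, -0.5898, -0.2309, -0.7909, -0.1111, -0.6018]
J4: z=[0.3780, -0.8621, -0.3375] o=[0.9353, 0.4643, 0.0570] → [-0.0410, 0.0251, -0.1099, 0.3780, -0.8621, -0.3375]
V = J·q̇ = [-0.4520, 0.5465, 0.0596, 0.9921, 0.0584, 0.2772]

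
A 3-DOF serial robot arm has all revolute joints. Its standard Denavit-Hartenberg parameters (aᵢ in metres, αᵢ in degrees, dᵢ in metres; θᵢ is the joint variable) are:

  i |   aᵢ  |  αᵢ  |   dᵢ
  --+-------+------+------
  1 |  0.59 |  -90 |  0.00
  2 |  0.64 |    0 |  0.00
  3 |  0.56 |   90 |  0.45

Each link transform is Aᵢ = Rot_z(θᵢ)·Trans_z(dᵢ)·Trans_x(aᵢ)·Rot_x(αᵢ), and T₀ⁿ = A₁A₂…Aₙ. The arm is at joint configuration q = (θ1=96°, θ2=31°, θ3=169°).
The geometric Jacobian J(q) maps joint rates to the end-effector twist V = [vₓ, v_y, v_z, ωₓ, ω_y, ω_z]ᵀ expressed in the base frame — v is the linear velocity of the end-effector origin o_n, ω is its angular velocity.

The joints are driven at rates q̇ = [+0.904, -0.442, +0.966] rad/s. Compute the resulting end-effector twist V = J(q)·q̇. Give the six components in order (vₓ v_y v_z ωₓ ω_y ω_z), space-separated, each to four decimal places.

o_n = [-0.5115, 0.5620, -0.1381]
J₁: ẑ×o_n = [-0.5620, -0.5115, 0.0000], ω = ẑ
J2: z=[-0.9945, -0.1045, 0.0000] o=[-0.0617, 0.5868, 0.0000] → [0.0144, -0.1373, -0.0224, -0.9945, -0.1045, 0.0000]
J3: z=[-0.9945, -0.1045, 0.0000] o=[-0.1190, 1.1323, -0.3296] → [-0.0200, 0.1905, 0.5262, -0.9945, -0.1045, 0.0000]
V = J·q̇ = [-0.5337, -0.2177, 0.5182, -0.5211, -0.0548, 0.9040]

-0.5337 -0.2177 0.5182 -0.5211 -0.0548 0.9040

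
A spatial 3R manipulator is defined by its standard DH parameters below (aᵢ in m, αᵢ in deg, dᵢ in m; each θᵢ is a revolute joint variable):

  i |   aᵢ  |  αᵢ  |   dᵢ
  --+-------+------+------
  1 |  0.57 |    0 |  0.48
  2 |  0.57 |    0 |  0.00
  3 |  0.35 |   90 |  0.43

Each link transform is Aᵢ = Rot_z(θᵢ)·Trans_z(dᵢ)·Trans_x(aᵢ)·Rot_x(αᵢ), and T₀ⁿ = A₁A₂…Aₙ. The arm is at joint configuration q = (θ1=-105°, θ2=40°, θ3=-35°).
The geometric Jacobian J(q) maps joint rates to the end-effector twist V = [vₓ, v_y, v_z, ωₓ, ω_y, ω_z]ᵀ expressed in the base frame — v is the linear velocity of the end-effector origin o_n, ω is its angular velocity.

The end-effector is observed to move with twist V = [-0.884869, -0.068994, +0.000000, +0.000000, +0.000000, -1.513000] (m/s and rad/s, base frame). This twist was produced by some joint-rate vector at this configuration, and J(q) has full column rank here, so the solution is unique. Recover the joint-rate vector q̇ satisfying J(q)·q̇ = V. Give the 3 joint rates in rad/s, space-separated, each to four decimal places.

-0.0210 -0.6600 -0.8320

o_n = [0.0326, -1.4119, 0.9100]
J₁: ẑ×o_n = [1.4119, 0.0326, -0.0000], ω = ẑ
J2: z=[0.0000, 0.0000, 1.0000] o=[-0.1475, -0.5506, 0.4800] → [0.8613, 0.1801, -0.0000, 0.0000, 0.0000, 1.0000]
J3: z=[0.0000, 0.0000, 1.0000] o=[0.0934, -1.0672, 0.4800] → [0.3447, -0.0608, 0.0000, 0.0000, 0.0000, 1.0000]
q̇ = J⁺·V = [-0.0210, -0.6600, -0.8320]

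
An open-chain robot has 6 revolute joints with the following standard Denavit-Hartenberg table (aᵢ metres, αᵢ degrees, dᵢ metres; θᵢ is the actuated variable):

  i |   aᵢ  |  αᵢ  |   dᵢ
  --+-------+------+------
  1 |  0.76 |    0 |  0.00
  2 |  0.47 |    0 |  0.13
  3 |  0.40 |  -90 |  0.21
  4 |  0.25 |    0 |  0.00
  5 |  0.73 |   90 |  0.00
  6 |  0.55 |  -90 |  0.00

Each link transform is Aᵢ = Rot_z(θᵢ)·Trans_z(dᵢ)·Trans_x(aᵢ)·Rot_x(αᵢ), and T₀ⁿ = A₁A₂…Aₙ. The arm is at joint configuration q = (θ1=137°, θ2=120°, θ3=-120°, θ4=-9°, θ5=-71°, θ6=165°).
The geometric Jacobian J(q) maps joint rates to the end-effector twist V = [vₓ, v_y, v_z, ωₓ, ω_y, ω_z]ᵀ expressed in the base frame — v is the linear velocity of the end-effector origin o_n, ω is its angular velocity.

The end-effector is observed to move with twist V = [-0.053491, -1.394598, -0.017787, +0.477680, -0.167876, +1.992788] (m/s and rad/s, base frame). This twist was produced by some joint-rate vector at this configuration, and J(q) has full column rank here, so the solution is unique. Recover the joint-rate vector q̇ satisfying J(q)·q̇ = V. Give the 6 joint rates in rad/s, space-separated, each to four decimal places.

o_n = [-1.2570, 0.4210, 0.5748]
J₁: ẑ×o_n = [-0.4210, -1.2570, 0.0000], ω = ẑ
J2: z=[0.0000, 0.0000, 1.0000] o=[-0.5558, 0.5183, 0.0000] → [0.0973, -0.7012, 0.0000, 0.0000, 0.0000, 1.0000]
J3: z=[0.0000, 0.0000, 1.0000] o=[-0.6616, 0.0604, 0.1300] → [-0.3606, -0.5955, 0.0000, 0.0000, 0.0000, 1.0000]
J4: z=[-0.6820, -0.7314, 0.0000] o=[-0.9541, 0.3332, 0.3400] → [-0.1717, 0.1602, -0.2814, -0.6820, -0.7314, 0.0000]
J5: z=[-0.6820, -0.7314, 0.0000] o=[-1.1347, 0.5016, 0.3791] → [-0.1431, 0.1335, -0.0345, -0.6820, -0.7314, 0.0000]
J6: z=[0.7202, -0.6716, 0.1736] o=[-1.2274, 0.5880, 1.0980] → [0.3804, 0.3717, -0.1402, 0.7202, -0.6716, 0.1736]
q̇ = J⁺·V = [0.4480, 0.9820, 0.4810, -0.1670, -0.0360, 0.4710]

0.4480 0.9820 0.4810 -0.1670 -0.0360 0.4710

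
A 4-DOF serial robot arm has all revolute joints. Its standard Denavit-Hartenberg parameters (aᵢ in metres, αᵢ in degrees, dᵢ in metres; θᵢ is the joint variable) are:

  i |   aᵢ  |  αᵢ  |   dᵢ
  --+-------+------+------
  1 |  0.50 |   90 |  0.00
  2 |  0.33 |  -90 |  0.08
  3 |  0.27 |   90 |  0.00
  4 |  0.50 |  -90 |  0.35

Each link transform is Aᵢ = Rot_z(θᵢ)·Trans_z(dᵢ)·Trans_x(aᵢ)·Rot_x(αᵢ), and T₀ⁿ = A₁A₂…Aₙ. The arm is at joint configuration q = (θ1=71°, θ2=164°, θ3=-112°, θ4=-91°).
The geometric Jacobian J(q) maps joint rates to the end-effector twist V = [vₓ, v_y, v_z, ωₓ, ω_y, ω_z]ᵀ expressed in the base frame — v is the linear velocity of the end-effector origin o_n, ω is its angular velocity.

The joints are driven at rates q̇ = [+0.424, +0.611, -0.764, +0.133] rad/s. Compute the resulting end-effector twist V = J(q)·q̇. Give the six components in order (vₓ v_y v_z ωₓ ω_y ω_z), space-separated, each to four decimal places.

o_n = [0.4173, 0.6248, 0.4551]
J₁: ẑ×o_n = [-0.6248, 0.4173, 0.0000], ω = ẑ
J2: z=[0.9455, -0.3256, 0.0000] o=[0.1628, 0.4728, 0.0000] → [-0.1482, -0.4303, 0.2266, 0.9455, -0.3256, 0.0000]
J3: z=[-0.0897, -0.2606, -0.9613] o=[0.1352, 0.1468, 0.0910] → [0.3646, -0.2385, 0.0306, -0.0897, -0.2606, -0.9613]
J4: z=[-0.0640, 0.9647, -0.2556] o=[0.4035, 0.1572, 0.0631] → [0.4977, 0.0216, -0.0432, -0.0640, 0.9647, -0.2556]
V = J·q̇ = [-0.5678, 0.0991, 0.1093, 0.6378, 0.1285, 1.1244]

-0.5678 0.0991 0.1093 0.6378 0.1285 1.1244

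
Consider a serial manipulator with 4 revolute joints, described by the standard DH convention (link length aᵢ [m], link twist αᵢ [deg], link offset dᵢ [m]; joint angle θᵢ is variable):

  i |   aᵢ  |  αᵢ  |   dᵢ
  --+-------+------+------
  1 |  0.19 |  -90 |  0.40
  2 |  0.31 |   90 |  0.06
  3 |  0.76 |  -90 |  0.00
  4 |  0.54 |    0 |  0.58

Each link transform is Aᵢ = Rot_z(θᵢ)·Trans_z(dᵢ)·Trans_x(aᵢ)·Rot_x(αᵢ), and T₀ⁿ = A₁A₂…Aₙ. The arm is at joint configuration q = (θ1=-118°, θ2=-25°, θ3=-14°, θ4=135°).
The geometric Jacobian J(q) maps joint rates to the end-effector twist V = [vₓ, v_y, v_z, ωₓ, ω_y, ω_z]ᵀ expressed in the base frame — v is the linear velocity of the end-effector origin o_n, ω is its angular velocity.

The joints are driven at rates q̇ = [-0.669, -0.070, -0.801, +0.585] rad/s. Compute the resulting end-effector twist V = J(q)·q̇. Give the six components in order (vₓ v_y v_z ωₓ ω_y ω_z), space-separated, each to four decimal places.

-1.1471 0.1492 0.3335 0.2202 -0.6458 -1.3351

o_n = [-0.0436, -1.2136, 0.3993]
J₁: ẑ×o_n = [1.2136, -0.0436, 0.0000], ω = ẑ
J2: z=[0.8829, -0.4695, 0.0000] o=[-0.0892, -0.1678, 0.4000] → [0.0003, 0.0006, -0.9020, 0.8829, -0.4695, 0.0000]
J3: z=[0.1984, 0.3731, 0.9063] o=[-0.1681, -0.4440, 0.5310] → [0.6484, 0.1390, -0.1992, 0.1984, 0.3731, 0.9063]
J4: z=[0.7538, -0.6491, 0.1022] o=[-0.6442, -0.9478, 0.8427] → [0.3150, 0.3956, 0.1895, 0.7538, -0.6491, 0.1022]
V = J·q̇ = [-1.1471, 0.1492, 0.3335, 0.2202, -0.6458, -1.3351]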